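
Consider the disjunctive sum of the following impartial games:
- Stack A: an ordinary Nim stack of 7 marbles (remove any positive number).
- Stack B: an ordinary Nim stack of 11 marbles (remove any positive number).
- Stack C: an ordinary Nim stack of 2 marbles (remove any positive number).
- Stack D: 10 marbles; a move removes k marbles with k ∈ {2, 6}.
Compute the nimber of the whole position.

Stack A is a plain Nim stack of size 7, so its Grundy value is 7.
Stack B is a plain Nim stack of size 11, so its Grundy value is 11.
Stack C is a plain Nim stack of size 2, so its Grundy value is 2.
Grundy values for stack D (subtraction set {2, 6}):
k:     0  1  2  3  4  5  6  7  8  9 10
g(k):  0  0  1  1  0  0  1  1  0  0  1
So g(10) = 1.
The value of a disjunctive sum is the nim-sum of the parts.
Combined value = 7 XOR 11 XOR 2 XOR 1 = 15.

15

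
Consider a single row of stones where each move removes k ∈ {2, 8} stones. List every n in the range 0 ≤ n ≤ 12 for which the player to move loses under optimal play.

Grundy values for subtraction set {2, 8}:
g(0) = mex{} = 0
g(1) = mex{} = 0
g(2) = mex{0} = 1
g(3) = mex{0} = 1
g(4) = mex{1} = 0
g(5) = mex{1} = 0
g(6) = mex{0} = 1
g(7) = mex{0} = 1
g(8) = mex{0,1} = 2
g(9) = mex{0,1} = 2
g(10) = mex{1,2} = 0
g(11) = mex{1,2} = 0
g(12) = mex{0} = 1
The P-positions (g = 0) in 0..12 are 0, 1, 4, 5, 10, 11.

0, 1, 4, 5, 10, 11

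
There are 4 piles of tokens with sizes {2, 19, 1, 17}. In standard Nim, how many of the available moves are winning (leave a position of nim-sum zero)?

3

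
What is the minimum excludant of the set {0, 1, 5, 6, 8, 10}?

2

The values 0, 1 are all present; 2 is the first non-negative integer missing from the set.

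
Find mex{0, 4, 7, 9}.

0 is in the set but 1 is not, so the mex is 1.

1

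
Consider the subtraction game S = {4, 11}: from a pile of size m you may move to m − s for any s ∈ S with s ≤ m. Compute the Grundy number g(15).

0

Compute g(0), g(1), … for moves {4, 11}:
k:     0  1  2  3  4  5  6  7  8  9 10 11 12 13 14 15
g(k):  0  0  0  0  1  1  1  1  0  0  0  2  1  1  1  0
So g(15) = 0.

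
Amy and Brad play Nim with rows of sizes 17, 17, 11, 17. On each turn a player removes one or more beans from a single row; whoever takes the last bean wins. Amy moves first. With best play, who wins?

Amy wins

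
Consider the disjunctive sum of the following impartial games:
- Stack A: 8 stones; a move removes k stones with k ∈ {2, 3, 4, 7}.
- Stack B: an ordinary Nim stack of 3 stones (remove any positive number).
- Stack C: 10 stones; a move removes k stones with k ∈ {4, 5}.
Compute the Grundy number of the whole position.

Grundy values for stack A (subtraction set {2, 3, 4, 7}):
g(0) = mex{} = 0
g(1) = mex{} = 0
g(2) = mex{0} = 1
g(3) = mex{0} = 1
g(4) = mex{0,1} = 2
g(5) = mex{0,1} = 2
g(6) = mex{1,2} = 0
g(7) = mex{0,1,2} = 3
g(8) = mex{0,2} = 1
So g(8) = 1.
Stack B is a plain Nim stack of size 3, so its Grundy value is 3.
For stack C, compute g(0), g(1), … with moves {4, 5}:
g(0) = mex{} = 0
g(1) = mex{} = 0
g(2) = mex{} = 0
g(3) = mex{} = 0
g(4) = mex{0} = 1
g(5) = mex{0} = 1
g(6) = mex{0} = 1
g(7) = mex{0} = 1
g(8) = mex{0,1} = 2
g(9) = mex{1} = 0
g(10) = mex{1} = 0
So g(10) = 0.
The value of a disjunctive sum is the nim-sum of the parts.
Combined value = 1 XOR 3 XOR 0 = 2.

2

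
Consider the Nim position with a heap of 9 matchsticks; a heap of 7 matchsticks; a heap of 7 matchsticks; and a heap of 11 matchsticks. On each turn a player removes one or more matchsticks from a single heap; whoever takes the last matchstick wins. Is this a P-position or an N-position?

N-position

Write each in binary and XOR column by column:
  1001  (9)
  0111  (7)
  0111  (7)
  1011  (11)
  ----
  0010  (2)
The nim-sum is 2 ≠ 0, so this is an N-position: the player to move can win.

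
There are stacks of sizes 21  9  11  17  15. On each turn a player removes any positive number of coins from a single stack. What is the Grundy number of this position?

Compute the nim-sum pairwise:
21 ⊕ 9 = 28
28 ⊕ 11 = 23
23 ⊕ 17 = 6
6 ⊕ 15 = 9

9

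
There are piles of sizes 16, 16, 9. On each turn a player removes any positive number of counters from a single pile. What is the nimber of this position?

Nim-sum: 16 ⊕ 16 ⊕ 9 = 9.

9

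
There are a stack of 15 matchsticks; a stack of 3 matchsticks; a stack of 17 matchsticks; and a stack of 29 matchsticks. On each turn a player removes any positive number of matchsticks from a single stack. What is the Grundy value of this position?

Write each in binary and XOR column by column:
  01111  (15)
  00011  (3)
  10001  (17)
  11101  (29)
  -----
  00000  (0)

0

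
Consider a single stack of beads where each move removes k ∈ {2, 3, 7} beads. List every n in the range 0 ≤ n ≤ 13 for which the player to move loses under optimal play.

0, 1, 5, 6, 10, 11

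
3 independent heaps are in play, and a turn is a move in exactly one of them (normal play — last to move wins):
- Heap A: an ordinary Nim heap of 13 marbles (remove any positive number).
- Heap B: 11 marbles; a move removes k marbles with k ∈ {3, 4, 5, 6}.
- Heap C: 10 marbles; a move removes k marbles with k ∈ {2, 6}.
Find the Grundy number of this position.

12

Heap A is a plain Nim heap of size 13, so its Grundy value is 13.
For heap B, compute g(0), g(1), … with moves {3, 4, 5, 6}:
k:     0  1  2  3  4  5  6  7  8  9 10 11
g(k):  0  0  0  1  1  1  2  2  2  0  0  0
So g(11) = 0.
For heap C, compute g(0), g(1), … with moves {2, 6}:
g(0) = mex{} = 0
g(1) = mex{} = 0
g(2) = mex{0} = 1
g(3) = mex{0} = 1
g(4) = mex{1} = 0
g(5) = mex{1} = 0
g(6) = mex{0} = 1
g(7) = mex{0} = 1
g(8) = mex{1} = 0
g(9) = mex{1} = 0
g(10) = mex{0} = 1
So g(10) = 1.
The value of a disjunctive sum is the nim-sum of the parts.
Combined value = 13 XOR 0 XOR 1 = 12.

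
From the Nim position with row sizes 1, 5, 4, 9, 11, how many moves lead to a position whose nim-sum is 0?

1

Bitwise XOR of the heap sizes:
  0001  (1)
  0101  (5)
  0100  (4)
  1001  (9)
  1011  (11)
  ----
  0010  (2)
The overall nim-sum is X = 2. A row of size p has a winning move iff p XOR X < p (reduce it to p XOR X).
  1: 1 XOR 2 = 3 ≥ 1 — no move.
  5: 5 XOR 2 = 7 ≥ 5 — no move.
  4: 4 XOR 2 = 6 ≥ 4 — no move.
  9: 9 XOR 2 = 11 ≥ 9 — no move.
  11: 11 XOR 2 = 9 < 11 — winning move (to 9).
That gives 1 winning move.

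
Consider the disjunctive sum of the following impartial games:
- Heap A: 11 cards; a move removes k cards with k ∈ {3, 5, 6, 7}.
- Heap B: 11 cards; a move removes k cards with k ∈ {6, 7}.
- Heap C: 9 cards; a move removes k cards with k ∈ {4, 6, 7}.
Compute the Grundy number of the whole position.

3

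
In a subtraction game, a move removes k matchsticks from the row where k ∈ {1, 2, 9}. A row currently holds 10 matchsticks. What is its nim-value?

Build the Grundy sequence with g(k) = mex{g(k−s) : s ∈ {1, 2, 9}, s ≤ k}:
k:     0  1  2  3  4  5  6  7  8  9 10
g(k):  0  1  2  0  1  2  0  1  2  3  0
So g(10) = 0.

0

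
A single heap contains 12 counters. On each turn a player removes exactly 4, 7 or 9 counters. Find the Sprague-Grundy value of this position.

3

Grundy values for subtraction set {4, 7, 9}:
k:     0  1  2  3  4  5  6  7  8  9 10 11 12
g(k):  0  0  0  0  1  1  1  1  2  2  2  2  3
So g(12) = 3.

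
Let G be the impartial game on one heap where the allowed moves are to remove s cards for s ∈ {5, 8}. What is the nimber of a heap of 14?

0

Build the Grundy sequence with g(k) = mex{g(k−s) : s ∈ {5, 8}, s ≤ k}:
g(0) = mex{} = 0
g(1) = mex{} = 0
g(2) = mex{} = 0
g(3) = mex{} = 0
g(4) = mex{} = 0
g(5) = mex{0} = 1
g(6) = mex{0} = 1
g(7) = mex{0} = 1
g(8) = mex{0} = 1
g(9) = mex{0} = 1
g(10) = mex{0,1} = 2
g(11) = mex{0,1} = 2
g(12) = mex{0,1} = 2
g(13) = mex{1} = 0
g(14) = mex{1} = 0
So g(14) = 0.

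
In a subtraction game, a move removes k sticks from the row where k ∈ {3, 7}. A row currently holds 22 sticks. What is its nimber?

0

Compute g(0), g(1), … for moves {3, 7}:
k:     0  1  2  3  4  5  6  7  8  9 10 11 12 13 14 15 16 17 18 19 20 21 22
g(k):  0  0  0  1  1  1  0  2  2  1  0  0  0  1  1  1  0  2  2  1  0  0  0
So g(22) = 0.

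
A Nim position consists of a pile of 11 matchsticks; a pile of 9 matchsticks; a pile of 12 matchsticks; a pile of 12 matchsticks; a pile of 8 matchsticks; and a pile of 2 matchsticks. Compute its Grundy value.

Nim-sum: 11 XOR 9 XOR 12 XOR 12 XOR 8 XOR 2 = 8.

8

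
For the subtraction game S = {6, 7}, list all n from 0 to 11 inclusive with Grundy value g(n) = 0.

Grundy values for subtraction set {6, 7}:
k:     0  1  2  3  4  5  6  7  8  9 10 11
g(k):  0  0  0  0  0  0  1  1  1  1  1  1
The P-positions (g = 0) in 0..11 are 0, 1, 2, 3, 4, 5.

0, 1, 2, 3, 4, 5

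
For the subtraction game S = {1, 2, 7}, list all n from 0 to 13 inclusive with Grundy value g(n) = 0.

Compute g(0), g(1), … for moves {1, 2, 7}:
g(0) = mex{} = 0
g(1) = mex{0} = 1
g(2) = mex{0,1} = 2
g(3) = mex{1,2} = 0
g(4) = mex{0,2} = 1
g(5) = mex{0,1} = 2
g(6) = mex{1,2} = 0
g(7) = mex{0,2} = 1
g(8) = mex{0,1} = 2
g(9) = mex{1,2} = 0
g(10) = mex{0,2} = 1
g(11) = mex{0,1} = 2
g(12) = mex{1,2} = 0
g(13) = mex{0,2} = 1
The P-positions (g = 0) in 0..13 are 0, 3, 6, 9, 12.

0, 3, 6, 9, 12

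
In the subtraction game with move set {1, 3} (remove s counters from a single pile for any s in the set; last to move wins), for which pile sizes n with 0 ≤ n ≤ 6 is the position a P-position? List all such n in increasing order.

0, 2, 4, 6

Build the Grundy sequence with g(k) = mex{g(k−s) : s ∈ {1, 3}, s ≤ k}:
g(0) = mex{} = 0
g(1) = mex{0} = 1
g(2) = mex{1} = 0
g(3) = mex{0} = 1
g(4) = mex{1} = 0
g(5) = mex{0} = 1
g(6) = mex{1} = 0
The P-positions (g = 0) in 0..6 are 0, 2, 4, 6.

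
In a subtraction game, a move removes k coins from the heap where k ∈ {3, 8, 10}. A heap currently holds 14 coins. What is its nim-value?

2

Compute g(0), g(1), … for moves {3, 8, 10}:
g(0) = mex{} = 0
g(1) = mex{} = 0
g(2) = mex{} = 0
g(3) = mex{0} = 1
g(4) = mex{0} = 1
g(5) = mex{0} = 1
g(6) = mex{1} = 0
g(7) = mex{1} = 0
g(8) = mex{0,1} = 2
g(9) = mex{0} = 1
g(10) = mex{0} = 1
g(11) = mex{0,1,2} = 3
g(12) = mex{0,1} = 2
g(13) = mex{1} = 0
g(14) = mex{0,1,3} = 2
So g(14) = 2.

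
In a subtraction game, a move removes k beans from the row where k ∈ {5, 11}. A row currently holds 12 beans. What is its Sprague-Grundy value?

2

Grundy values for subtraction set {5, 11}:
k:     0  1  2  3  4  5  6  7  8  9 10 11 12
g(k):  0  0  0  0  0  1  1  1  1  1  0  2  2
So g(12) = 2.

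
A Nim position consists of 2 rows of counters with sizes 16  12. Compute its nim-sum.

Nim-sum: 16 ⊕ 12 = 28.

28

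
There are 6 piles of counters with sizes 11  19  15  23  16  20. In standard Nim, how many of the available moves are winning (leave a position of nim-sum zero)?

3

Compute the nim-sum pairwise:
11 ^ 19 = 24
24 ^ 15 = 23
23 ^ 23 = 0
0 ^ 16 = 16
16 ^ 20 = 4
The overall nim-sum is X = 4. A pile of size p has a winning move iff p XOR X < p (reduce it to p XOR X).
  11: 11 XOR 4 = 15 ≥ 11 — no move.
  19: 19 XOR 4 = 23 ≥ 19 — no move.
  15: 15 XOR 4 = 11 < 15 — winning move (to 11).
  23: 23 XOR 4 = 19 < 23 — winning move (to 19).
  16: 16 XOR 4 = 20 ≥ 16 — no move.
  20: 20 XOR 4 = 16 < 20 — winning move (to 16).
That gives 3 winning moves.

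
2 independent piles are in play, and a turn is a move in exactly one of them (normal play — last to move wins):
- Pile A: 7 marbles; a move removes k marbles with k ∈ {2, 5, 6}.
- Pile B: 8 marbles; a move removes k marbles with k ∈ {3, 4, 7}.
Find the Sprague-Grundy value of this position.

1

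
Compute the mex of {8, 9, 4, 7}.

0 is not in the set, so the mex is 0.

0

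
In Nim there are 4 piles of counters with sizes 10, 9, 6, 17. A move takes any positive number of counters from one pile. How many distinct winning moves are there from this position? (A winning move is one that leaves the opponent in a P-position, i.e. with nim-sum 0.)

Nim-sum: 10 ⊕ 9 ⊕ 6 ⊕ 17 = 20.
The overall nim-sum is X = 20. A pile of size p has a winning move iff p XOR X < p (reduce it to p XOR X).
  10: 10 XOR 20 = 30 ≥ 10 — no move.
  9: 9 XOR 20 = 29 ≥ 9 — no move.
  6: 6 XOR 20 = 18 ≥ 6 — no move.
  17: 17 XOR 20 = 5 < 17 — winning move (to 5).
That gives 1 winning move.

1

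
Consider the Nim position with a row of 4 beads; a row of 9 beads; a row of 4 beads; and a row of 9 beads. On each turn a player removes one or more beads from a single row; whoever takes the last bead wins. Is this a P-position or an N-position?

Compute the nim-sum pairwise:
4 XOR 9 = 13
13 XOR 4 = 9
9 XOR 9 = 0
The nim-sum is 0, so this is a P-position: the player to move is in a losing position under optimal play.

P-position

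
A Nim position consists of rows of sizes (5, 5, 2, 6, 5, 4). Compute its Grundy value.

5

In binary:
  101  (5)
  101  (5)
  010  (2)
  110  (6)
  101  (5)
  100  (4)
  ---
  101  (5)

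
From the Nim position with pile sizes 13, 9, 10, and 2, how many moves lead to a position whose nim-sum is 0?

Compute the nim-sum pairwise:
13 ⊕ 9 = 4
4 ⊕ 10 = 14
14 ⊕ 2 = 12
The overall nim-sum is X = 12. A pile of size p has a winning move iff p XOR X < p (reduce it to p XOR X).
  13: 13 XOR 12 = 1 < 13 — winning move (to 1).
  9: 9 XOR 12 = 5 < 9 — winning move (to 5).
  10: 10 XOR 12 = 6 < 10 — winning move (to 6).
  2: 2 XOR 12 = 14 ≥ 2 — no move.
That gives 3 winning moves.

3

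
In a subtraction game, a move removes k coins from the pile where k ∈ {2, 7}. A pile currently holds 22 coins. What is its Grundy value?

0

Compute g(0), g(1), … for moves {2, 7}:
k:     0  1  2  3  4  5  6  7  8  9 10 11 12 13 14 15 16 17 18 19 20 21 22
g(k):  0  0  1  1  0  0  1  1  2  0  0  1  1  0  0  1  1  2  0  0  1  1  0
So g(22) = 0.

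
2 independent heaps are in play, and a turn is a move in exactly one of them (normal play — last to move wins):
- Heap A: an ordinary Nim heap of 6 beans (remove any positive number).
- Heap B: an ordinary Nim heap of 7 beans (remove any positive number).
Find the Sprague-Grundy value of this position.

1

Heap A is a plain Nim heap of size 6, so its Grundy value is 6.
Heap B is a plain Nim heap of size 7, so its Grundy value is 7.
The value of a disjunctive sum is the nim-sum of the parts.
Combined value = 6 ⊕ 7 = 1.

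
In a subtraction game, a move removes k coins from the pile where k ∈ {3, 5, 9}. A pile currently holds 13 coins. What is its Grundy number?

Build the Grundy sequence with g(k) = mex{g(k−s) : s ∈ {3, 5, 9}, s ≤ k}:
g(0) = mex{} = 0
g(1) = mex{} = 0
g(2) = mex{} = 0
g(3) = mex{0} = 1
g(4) = mex{0} = 1
g(5) = mex{0} = 1
g(6) = mex{0,1} = 2
g(7) = mex{0,1} = 2
g(8) = mex{1} = 0
g(9) = mex{0,1,2} = 3
g(10) = mex{0,1,2} = 3
g(11) = mex{0,2} = 1
g(12) = mex{1,2,3} = 0
g(13) = mex{0,1,3} = 2
So g(13) = 2.

2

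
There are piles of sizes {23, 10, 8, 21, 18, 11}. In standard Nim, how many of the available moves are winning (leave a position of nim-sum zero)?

Compute the nim-sum pairwise:
23 ^ 10 = 29
29 ^ 8 = 21
21 ^ 21 = 0
0 ^ 18 = 18
18 ^ 11 = 25
The overall nim-sum is X = 25. A pile of size p has a winning move iff p XOR X < p (reduce it to p XOR X).
  23: 23 XOR 25 = 14 < 23 — winning move (to 14).
  10: 10 XOR 25 = 19 ≥ 10 — no move.
  8: 8 XOR 25 = 17 ≥ 8 — no move.
  21: 21 XOR 25 = 12 < 21 — winning move (to 12).
  18: 18 XOR 25 = 11 < 18 — winning move (to 11).
  11: 11 XOR 25 = 18 ≥ 11 — no move.
That gives 3 winning moves.

3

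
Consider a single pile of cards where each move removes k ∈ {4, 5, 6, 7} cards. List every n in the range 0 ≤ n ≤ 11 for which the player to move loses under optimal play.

0, 1, 2, 3, 11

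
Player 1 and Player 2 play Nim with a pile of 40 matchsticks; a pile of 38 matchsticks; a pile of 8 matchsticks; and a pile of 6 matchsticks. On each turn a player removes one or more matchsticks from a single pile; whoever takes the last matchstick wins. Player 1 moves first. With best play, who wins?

Nim-sum: 40 ^ 38 ^ 8 ^ 6 = 0.
The nim-sum is 0, so this is a P-position: the player to move is in a losing position under optimal play; Player 1 is about to move from it and so loses — Player 2 wins.

Player 2 wins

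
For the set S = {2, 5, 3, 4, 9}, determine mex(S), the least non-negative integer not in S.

0 is not in the set, so the mex is 0.

0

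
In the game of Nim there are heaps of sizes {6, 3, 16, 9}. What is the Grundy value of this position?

28

In binary:
  00110  (6)
  00011  (3)
  10000  (16)
  01001  (9)
  -----
  11100  (28)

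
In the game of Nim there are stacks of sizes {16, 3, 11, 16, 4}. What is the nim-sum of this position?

Bitwise XOR of the heap sizes:
  10000  (16)
  00011  (3)
  01011  (11)
  10000  (16)
  00100  (4)
  -----
  01100  (12)

12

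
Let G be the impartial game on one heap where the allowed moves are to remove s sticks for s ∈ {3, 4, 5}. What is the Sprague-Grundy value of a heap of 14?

2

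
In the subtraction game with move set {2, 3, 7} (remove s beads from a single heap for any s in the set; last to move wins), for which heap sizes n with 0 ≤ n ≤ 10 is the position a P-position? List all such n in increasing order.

0, 1, 5, 6, 10

Build the Grundy sequence with g(k) = mex{g(k−s) : s ∈ {2, 3, 7}, s ≤ k}:
k:     0  1  2  3  4  5  6  7  8  9 10
g(k):  0  0  1  1  2  0  0  1  1  2  0
The P-positions (g = 0) in 0..10 are 0, 1, 5, 6, 10.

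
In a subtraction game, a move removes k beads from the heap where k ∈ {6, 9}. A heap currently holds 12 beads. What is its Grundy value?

2

Grundy values for subtraction set {6, 9}:
g(0) = mex{} = 0
g(1) = mex{} = 0
g(2) = mex{} = 0
g(3) = mex{} = 0
g(4) = mex{} = 0
g(5) = mex{} = 0
g(6) = mex{0} = 1
g(7) = mex{0} = 1
g(8) = mex{0} = 1
g(9) = mex{0} = 1
g(10) = mex{0} = 1
g(11) = mex{0} = 1
g(12) = mex{0,1} = 2
So g(12) = 2.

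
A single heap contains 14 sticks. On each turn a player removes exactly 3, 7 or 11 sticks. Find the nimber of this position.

0

Compute g(0), g(1), … for moves {3, 7, 11}:
k:     0  1  2  3  4  5  6  7  8  9 10 11 12 13 14
g(k):  0  0  0  1  1  1  0  2  2  1  0  3  2  1  0
So g(14) = 0.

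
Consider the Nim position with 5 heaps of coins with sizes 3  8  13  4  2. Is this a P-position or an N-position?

P-position

In binary:
  0011  (3)
  1000  (8)
  1101  (13)
  0100  (4)
  0010  (2)
  ----
  0000  (0)
The nim-sum is 0, so this is a P-position: the player to move is in a losing position under optimal play.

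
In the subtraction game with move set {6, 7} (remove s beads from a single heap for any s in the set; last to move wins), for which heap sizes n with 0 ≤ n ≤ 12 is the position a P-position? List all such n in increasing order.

0, 1, 2, 3, 4, 5

Grundy values for subtraction set {6, 7}:
g(0) = mex{} = 0
g(1) = mex{} = 0
g(2) = mex{} = 0
g(3) = mex{} = 0
g(4) = mex{} = 0
g(5) = mex{} = 0
g(6) = mex{0} = 1
g(7) = mex{0} = 1
g(8) = mex{0} = 1
g(9) = mex{0} = 1
g(10) = mex{0} = 1
g(11) = mex{0} = 1
g(12) = mex{0,1} = 2
The P-positions (g = 0) in 0..12 are 0, 1, 2, 3, 4, 5.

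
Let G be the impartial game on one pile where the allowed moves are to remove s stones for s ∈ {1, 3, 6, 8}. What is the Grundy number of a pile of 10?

1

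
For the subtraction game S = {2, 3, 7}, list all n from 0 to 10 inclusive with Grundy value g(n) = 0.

Compute g(0), g(1), … for moves {2, 3, 7}:
g(0) = mex{} = 0
g(1) = mex{} = 0
g(2) = mex{0} = 1
g(3) = mex{0} = 1
g(4) = mex{0,1} = 2
g(5) = mex{1} = 0
g(6) = mex{1,2} = 0
g(7) = mex{0,2} = 1
g(8) = mex{0} = 1
g(9) = mex{0,1} = 2
g(10) = mex{1} = 0
The P-positions (g = 0) in 0..10 are 0, 1, 5, 6, 10.

0, 1, 5, 6, 10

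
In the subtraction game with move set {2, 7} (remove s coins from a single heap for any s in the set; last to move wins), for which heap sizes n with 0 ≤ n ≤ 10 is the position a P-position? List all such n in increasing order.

Compute g(0), g(1), … for moves {2, 7}:
g(0) = mex{} = 0
g(1) = mex{} = 0
g(2) = mex{0} = 1
g(3) = mex{0} = 1
g(4) = mex{1} = 0
g(5) = mex{1} = 0
g(6) = mex{0} = 1
g(7) = mex{0} = 1
g(8) = mex{0,1} = 2
g(9) = mex{1} = 0
g(10) = mex{1,2} = 0
The P-positions (g = 0) in 0..10 are 0, 1, 4, 5, 9, 10.

0, 1, 4, 5, 9, 10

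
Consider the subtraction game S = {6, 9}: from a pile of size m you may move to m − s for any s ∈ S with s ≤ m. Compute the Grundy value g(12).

Grundy values for subtraction set {6, 9}:
k:     0  1  2  3  4  5  6  7  8  9 10 11 12
g(k):  0  0  0  0  0  0  1  1  1  1  1  1  2
So g(12) = 2.

2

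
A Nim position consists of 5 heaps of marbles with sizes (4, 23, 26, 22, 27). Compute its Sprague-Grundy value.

4

Nim-sum: 4 ^ 23 ^ 26 ^ 22 ^ 27 = 4.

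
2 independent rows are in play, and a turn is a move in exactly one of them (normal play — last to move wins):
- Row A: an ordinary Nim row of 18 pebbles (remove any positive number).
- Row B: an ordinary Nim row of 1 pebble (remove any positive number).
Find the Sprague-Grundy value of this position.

19

Row A is a plain Nim row of size 18, so its Grundy value is 18.
Row B is a plain Nim row of size 1, so its Grundy value is 1.
The value of a disjunctive sum is the nim-sum of the parts.
Combined value = 18 ⊕ 1 = 19.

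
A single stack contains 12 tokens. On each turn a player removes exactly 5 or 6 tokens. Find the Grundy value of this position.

0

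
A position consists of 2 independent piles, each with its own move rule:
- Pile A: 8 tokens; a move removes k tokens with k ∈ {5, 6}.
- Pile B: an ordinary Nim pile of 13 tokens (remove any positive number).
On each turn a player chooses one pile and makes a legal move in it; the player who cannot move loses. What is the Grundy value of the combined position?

For pile A, compute g(0), g(1), … with moves {5, 6}:
k:     0  1  2  3  4  5  6  7  8
g(k):  0  0  0  0  0  1  1  1  1
So g(8) = 1.
Pile B is a plain Nim pile of size 13, so its Grundy value is 13.
By the Sprague-Grundy theorem, the Grundy value of a sum of independent games is the XOR of the component values.
Combined value = 1 XOR 13 = 12.

12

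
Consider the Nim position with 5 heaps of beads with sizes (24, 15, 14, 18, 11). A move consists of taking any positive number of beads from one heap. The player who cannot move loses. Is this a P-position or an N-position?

Compute the nim-sum pairwise:
24 ^ 15 = 23
23 ^ 14 = 25
25 ^ 18 = 11
11 ^ 11 = 0
The nim-sum is 0, so this is a P-position: the player to move is in a losing position under optimal play.

P-position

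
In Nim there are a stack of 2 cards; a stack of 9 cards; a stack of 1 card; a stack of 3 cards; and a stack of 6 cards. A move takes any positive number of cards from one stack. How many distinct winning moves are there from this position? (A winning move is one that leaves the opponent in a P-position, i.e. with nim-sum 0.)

1

Bitwise XOR of the heap sizes:
  0010  (2)
  1001  (9)
  0001  (1)
  0011  (3)
  0110  (6)
  ----
  1111  (15)
The overall nim-sum is X = 15. A stack of size p has a winning move iff p XOR X < p (reduce it to p XOR X).
  2: 2 XOR 15 = 13 ≥ 2 — no move.
  9: 9 XOR 15 = 6 < 9 — winning move (to 6).
  1: 1 XOR 15 = 14 ≥ 1 — no move.
  3: 3 XOR 15 = 12 ≥ 3 — no move.
  6: 6 XOR 15 = 9 ≥ 6 — no move.
That gives 1 winning move.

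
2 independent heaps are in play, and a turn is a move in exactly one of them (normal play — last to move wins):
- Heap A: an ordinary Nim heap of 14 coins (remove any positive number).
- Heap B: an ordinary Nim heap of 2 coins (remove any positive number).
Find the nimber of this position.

12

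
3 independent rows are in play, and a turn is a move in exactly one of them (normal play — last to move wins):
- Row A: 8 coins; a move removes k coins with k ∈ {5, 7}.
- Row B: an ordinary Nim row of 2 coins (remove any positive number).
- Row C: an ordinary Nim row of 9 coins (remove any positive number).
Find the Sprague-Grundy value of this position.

10

For row A, compute g(0), g(1), … with moves {5, 7}:
g(0) = mex{} = 0
g(1) = mex{} = 0
g(2) = mex{} = 0
g(3) = mex{} = 0
g(4) = mex{} = 0
g(5) = mex{0} = 1
g(6) = mex{0} = 1
g(7) = mex{0} = 1
g(8) = mex{0} = 1
So g(8) = 1.
Row B is a plain Nim row of size 2, so its Grundy value is 2.
Row C is a plain Nim row of size 9, so its Grundy value is 9.
By the Sprague-Grundy theorem, the Grundy value of a sum of independent games is the XOR of the component values.
Combined value = 1 ⊕ 2 ⊕ 9 = 10.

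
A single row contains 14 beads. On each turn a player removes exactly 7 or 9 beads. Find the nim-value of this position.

2

Grundy values for subtraction set {7, 9}:
g(0) = mex{} = 0
g(1) = mex{} = 0
g(2) = mex{} = 0
g(3) = mex{} = 0
g(4) = mex{} = 0
g(5) = mex{} = 0
g(6) = mex{} = 0
g(7) = mex{0} = 1
g(8) = mex{0} = 1
g(9) = mex{0} = 1
g(10) = mex{0} = 1
g(11) = mex{0} = 1
g(12) = mex{0} = 1
g(13) = mex{0} = 1
g(14) = mex{0,1} = 2
So g(14) = 2.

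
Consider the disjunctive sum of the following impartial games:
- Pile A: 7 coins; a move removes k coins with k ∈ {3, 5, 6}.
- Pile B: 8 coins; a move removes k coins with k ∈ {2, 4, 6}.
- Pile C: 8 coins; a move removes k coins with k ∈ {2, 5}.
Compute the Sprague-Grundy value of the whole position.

2

Grundy values for pile A (subtraction set {3, 5, 6}):
k:     0  1  2  3  4  5  6  7
g(k):  0  0  0  1  1  1  2  2
So g(7) = 2.
Grundy values for pile B (subtraction set {2, 4, 6}):
g(0) = mex{} = 0
g(1) = mex{} = 0
g(2) = mex{0} = 1
g(3) = mex{0} = 1
g(4) = mex{0,1} = 2
g(5) = mex{0,1} = 2
g(6) = mex{0,1,2} = 3
g(7) = mex{0,1,2} = 3
g(8) = mex{1,2,3} = 0
So g(8) = 0.
Grundy values for pile C (subtraction set {2, 5}):
g(0) = mex{} = 0
g(1) = mex{} = 0
g(2) = mex{0} = 1
g(3) = mex{0} = 1
g(4) = mex{1} = 0
g(5) = mex{0,1} = 2
g(6) = mex{0} = 1
g(7) = mex{1,2} = 0
g(8) = mex{1} = 0
So g(8) = 0.
By the Sprague-Grundy theorem, the Grundy value of a sum of independent games is the XOR of the component values.
Combined value = 2 ⊕ 0 ⊕ 0 = 2.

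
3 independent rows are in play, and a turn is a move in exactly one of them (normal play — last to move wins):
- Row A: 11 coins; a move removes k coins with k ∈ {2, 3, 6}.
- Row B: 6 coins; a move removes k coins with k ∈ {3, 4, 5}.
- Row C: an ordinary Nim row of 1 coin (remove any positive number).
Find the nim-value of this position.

For row A, compute g(0), g(1), … with moves {2, 3, 6}:
k:     0  1  2  3  4  5  6  7  8  9 10 11
g(k):  0  0  1  1  2  0  3  1  2  0  0  1
So g(11) = 1.
Grundy values for row B (subtraction set {3, 4, 5}):
g(0) = mex{} = 0
g(1) = mex{} = 0
g(2) = mex{} = 0
g(3) = mex{0} = 1
g(4) = mex{0} = 1
g(5) = mex{0} = 1
g(6) = mex{0,1} = 2
So g(6) = 2.
Row C is a plain Nim row of size 1, so its Grundy value is 1.
By the Sprague-Grundy theorem, the Grundy value of a sum of independent games is the XOR of the component values.
Combined value = 1 XOR 2 XOR 1 = 2.

2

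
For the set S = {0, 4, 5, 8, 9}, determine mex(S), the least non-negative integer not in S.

0 is in the set but 1 is not, so the mex is 1.

1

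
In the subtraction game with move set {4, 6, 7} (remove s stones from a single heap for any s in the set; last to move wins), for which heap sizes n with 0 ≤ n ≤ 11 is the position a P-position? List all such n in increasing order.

Grundy values for subtraction set {4, 6, 7}:
g(0) = mex{} = 0
g(1) = mex{} = 0
g(2) = mex{} = 0
g(3) = mex{} = 0
g(4) = mex{0} = 1
g(5) = mex{0} = 1
g(6) = mex{0} = 1
g(7) = mex{0} = 1
g(8) = mex{0,1} = 2
g(9) = mex{0,1} = 2
g(10) = mex{0,1} = 2
g(11) = mex{1} = 0
The P-positions (g = 0) in 0..11 are 0, 1, 2, 3, 11.

0, 1, 2, 3, 11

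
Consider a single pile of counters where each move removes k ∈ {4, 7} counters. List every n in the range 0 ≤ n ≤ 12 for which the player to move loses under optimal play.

0, 1, 2, 3, 11, 12

Grundy values for subtraction set {4, 7}:
k:     0  1  2  3  4  5  6  7  8  9 10 11 12
g(k):  0  0  0  0  1  1  1  1  2  2  2  0  0
The P-positions (g = 0) in 0..12 are 0, 1, 2, 3, 11, 12.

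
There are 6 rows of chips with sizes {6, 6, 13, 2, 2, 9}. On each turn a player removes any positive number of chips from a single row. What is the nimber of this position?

4

Compute the nim-sum pairwise:
6 XOR 6 = 0
0 XOR 13 = 13
13 XOR 2 = 15
15 XOR 2 = 13
13 XOR 9 = 4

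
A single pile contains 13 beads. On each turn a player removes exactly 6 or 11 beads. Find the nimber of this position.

Build the Grundy sequence with g(k) = mex{g(k−s) : s ∈ {6, 11}, s ≤ k}:
g(0) = mex{} = 0
g(1) = mex{} = 0
g(2) = mex{} = 0
g(3) = mex{} = 0
g(4) = mex{} = 0
g(5) = mex{} = 0
g(6) = mex{0} = 1
g(7) = mex{0} = 1
g(8) = mex{0} = 1
g(9) = mex{0} = 1
g(10) = mex{0} = 1
g(11) = mex{0} = 1
g(12) = mex{0,1} = 2
g(13) = mex{0,1} = 2
So g(13) = 2.

2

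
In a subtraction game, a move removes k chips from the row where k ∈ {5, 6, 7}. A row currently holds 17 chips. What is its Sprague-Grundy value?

1

Build the Grundy sequence with g(k) = mex{g(k−s) : s ∈ {5, 6, 7}, s ≤ k}:
k:     0  1  2  3  4  5  6  7  8  9 10 11 12 13 14 15 16 17
g(k):  0  0  0  0  0  1  1  1  1  1  2  2  0  0  0  0  0  1
So g(17) = 1.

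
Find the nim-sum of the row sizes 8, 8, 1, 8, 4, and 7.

Bitwise XOR of the heap sizes:
  1000  (8)
  1000  (8)
  0001  (1)
  1000  (8)
  0100  (4)
  0111  (7)
  ----
  1010  (10)

10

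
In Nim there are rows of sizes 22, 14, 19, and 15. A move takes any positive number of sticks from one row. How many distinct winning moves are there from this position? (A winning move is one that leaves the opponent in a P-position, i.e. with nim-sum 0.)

Compute the nim-sum pairwise:
22 ^ 14 = 24
24 ^ 19 = 11
11 ^ 15 = 4
The overall nim-sum is X = 4. A row of size p has a winning move iff p XOR X < p (reduce it to p XOR X).
  22: 22 XOR 4 = 18 < 22 — winning move (to 18).
  14: 14 XOR 4 = 10 < 14 — winning move (to 10).
  19: 19 XOR 4 = 23 ≥ 19 — no move.
  15: 15 XOR 4 = 11 < 15 — winning move (to 11).
That gives 3 winning moves.

3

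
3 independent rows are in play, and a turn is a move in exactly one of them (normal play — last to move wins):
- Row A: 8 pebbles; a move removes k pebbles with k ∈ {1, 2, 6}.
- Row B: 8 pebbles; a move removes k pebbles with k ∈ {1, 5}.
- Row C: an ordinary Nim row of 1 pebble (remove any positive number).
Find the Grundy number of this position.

0

Grundy values for row A (subtraction set {1, 2, 6}):
k:     0  1  2  3  4  5  6  7  8
g(k):  0  1  2  0  1  2  3  0  1
So g(8) = 1.
Build the Grundy sequence for row B with g(k) = mex{g(k−s) : s ∈ {1, 5}, s ≤ k}:
k:     0  1  2  3  4  5  6  7  8
g(k):  0  1  0  1  0  1  0  1  0
So g(8) = 0.
Row C is a plain Nim row of size 1, so its Grundy value is 1.
The value of a disjunctive sum is the nim-sum of the parts.
Combined value = 1 ⊕ 0 ⊕ 1 = 0.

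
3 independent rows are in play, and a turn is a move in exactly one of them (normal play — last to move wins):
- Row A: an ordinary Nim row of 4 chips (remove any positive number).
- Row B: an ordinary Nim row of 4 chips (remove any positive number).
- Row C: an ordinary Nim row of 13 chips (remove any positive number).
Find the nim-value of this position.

13

Row A is a plain Nim row of size 4, so its Grundy value is 4.
Row B is a plain Nim row of size 4, so its Grundy value is 4.
Row C is a plain Nim row of size 13, so its Grundy value is 13.
By the Sprague-Grundy theorem, the Grundy value of a sum of independent games is the XOR of the component values.
Combined value = 4 ⊕ 4 ⊕ 13 = 13.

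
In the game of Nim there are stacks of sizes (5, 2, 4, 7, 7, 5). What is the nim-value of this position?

6

Write each in binary and XOR column by column:
  101  (5)
  010  (2)
  100  (4)
  111  (7)
  111  (7)
  101  (5)
  ---
  110  (6)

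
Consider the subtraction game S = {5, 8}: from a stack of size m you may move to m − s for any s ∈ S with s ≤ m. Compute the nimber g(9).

1

Build the Grundy sequence with g(k) = mex{g(k−s) : s ∈ {5, 8}, s ≤ k}:
k:     0  1  2  3  4  5  6  7  8  9
g(k):  0  0  0  0  0  1  1  1  1  1
So g(9) = 1.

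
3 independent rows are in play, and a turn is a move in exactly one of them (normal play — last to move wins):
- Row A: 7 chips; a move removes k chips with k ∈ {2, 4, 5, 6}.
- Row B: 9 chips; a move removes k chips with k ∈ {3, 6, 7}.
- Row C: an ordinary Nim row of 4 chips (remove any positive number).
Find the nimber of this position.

4

Grundy values for row A (subtraction set {2, 4, 5, 6}):
k:     0  1  2  3  4  5  6  7
g(k):  0  0  1  1  2  2  3  3
So g(7) = 3.
Build the Grundy sequence for row B with g(k) = mex{g(k−s) : s ∈ {3, 6, 7}, s ≤ k}:
g(0) = mex{} = 0
g(1) = mex{} = 0
g(2) = mex{} = 0
g(3) = mex{0} = 1
g(4) = mex{0} = 1
g(5) = mex{0} = 1
g(6) = mex{0,1} = 2
g(7) = mex{0,1} = 2
g(8) = mex{0,1} = 2
g(9) = mex{0,1,2} = 3
So g(9) = 3.
Row C is a plain Nim row of size 4, so its Grundy value is 4.
The value of a disjunctive sum is the nim-sum of the parts.
Combined value = 3 ⊕ 3 ⊕ 4 = 4.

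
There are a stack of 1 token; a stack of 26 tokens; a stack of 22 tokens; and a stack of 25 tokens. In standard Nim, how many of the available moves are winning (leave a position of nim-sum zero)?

Compute the nim-sum pairwise:
1 XOR 26 = 27
27 XOR 22 = 13
13 XOR 25 = 20
The overall nim-sum is X = 20. A stack of size p has a winning move iff p XOR X < p (reduce it to p XOR X).
  1: 1 XOR 20 = 21 ≥ 1 — no move.
  26: 26 XOR 20 = 14 < 26 — winning move (to 14).
  22: 22 XOR 20 = 2 < 22 — winning move (to 2).
  25: 25 XOR 20 = 13 < 25 — winning move (to 13).
That gives 3 winning moves.

3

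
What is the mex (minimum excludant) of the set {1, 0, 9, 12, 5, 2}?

3

The values 0, 1, 2 are all present; 3 is the first non-negative integer missing from the set.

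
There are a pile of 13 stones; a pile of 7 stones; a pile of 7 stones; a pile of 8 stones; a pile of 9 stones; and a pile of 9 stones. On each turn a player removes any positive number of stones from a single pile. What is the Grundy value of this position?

Compute the nim-sum pairwise:
13 ⊕ 7 = 10
10 ⊕ 7 = 13
13 ⊕ 8 = 5
5 ⊕ 9 = 12
12 ⊕ 9 = 5

5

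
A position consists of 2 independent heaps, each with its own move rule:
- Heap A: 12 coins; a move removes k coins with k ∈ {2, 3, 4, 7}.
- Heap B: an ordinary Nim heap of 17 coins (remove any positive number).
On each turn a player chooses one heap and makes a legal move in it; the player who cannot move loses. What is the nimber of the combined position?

Build the Grundy sequence for heap A with g(k) = mex{g(k−s) : s ∈ {2, 3, 4, 7}, s ≤ k}:
k:     0  1  2  3  4  5  6  7  8  9 10 11 12
g(k):  0  0  1  1  2  2  0  3  1  4  2  0  0
So g(12) = 0.
Heap B is a plain Nim heap of size 17, so its Grundy value is 17.
By the Sprague-Grundy theorem, the Grundy value of a sum of independent games is the XOR of the component values.
Combined value = 0 ⊕ 17 = 17.

17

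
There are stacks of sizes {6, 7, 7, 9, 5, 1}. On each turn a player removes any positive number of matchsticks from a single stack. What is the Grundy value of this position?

Bitwise XOR of the heap sizes:
  0110  (6)
  0111  (7)
  0111  (7)
  1001  (9)
  0101  (5)
  0001  (1)
  ----
  1011  (11)

11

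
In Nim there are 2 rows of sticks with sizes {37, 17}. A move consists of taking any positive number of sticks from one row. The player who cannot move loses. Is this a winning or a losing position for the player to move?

Nim-sum: 37 XOR 17 = 52.
The nim-sum is 52 ≠ 0, so this is an N-position: the player to move can win.

Winning position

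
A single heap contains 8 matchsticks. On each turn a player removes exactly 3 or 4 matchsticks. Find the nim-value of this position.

0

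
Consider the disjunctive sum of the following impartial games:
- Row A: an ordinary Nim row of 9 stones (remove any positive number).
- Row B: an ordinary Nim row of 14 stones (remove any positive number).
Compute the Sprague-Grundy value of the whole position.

7

Row A is a plain Nim row of size 9, so its Grundy value is 9.
Row B is a plain Nim row of size 14, so its Grundy value is 14.
By the Sprague-Grundy theorem, the Grundy value of a sum of independent games is the XOR of the component values.
Combined value = 9 XOR 14 = 7.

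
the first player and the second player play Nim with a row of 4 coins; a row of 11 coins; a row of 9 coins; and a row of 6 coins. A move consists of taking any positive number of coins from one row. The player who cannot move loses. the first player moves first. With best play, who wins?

the second player wins

Nim-sum: 4 ^ 11 ^ 9 ^ 6 = 0.
The nim-sum is 0, so this is a P-position: the player to move is in a losing position under optimal play; the first player is about to move from it and so loses — the second player wins.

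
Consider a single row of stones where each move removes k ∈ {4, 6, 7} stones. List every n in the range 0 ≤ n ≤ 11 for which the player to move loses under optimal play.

Grundy values for subtraction set {4, 6, 7}:
k:     0  1  2  3  4  5  6  7  8  9 10 11
g(k):  0  0  0  0  1  1  1  1  2  2  2  0
The P-positions (g = 0) in 0..11 are 0, 1, 2, 3, 11.

0, 1, 2, 3, 11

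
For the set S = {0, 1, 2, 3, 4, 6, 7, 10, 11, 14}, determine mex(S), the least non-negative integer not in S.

The values 0, 1, 2, 3, 4 are all present; 5 is the first non-negative integer missing from the set.

5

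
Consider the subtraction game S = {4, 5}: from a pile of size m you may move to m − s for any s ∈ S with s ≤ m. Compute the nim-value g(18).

Compute g(0), g(1), … for moves {4, 5}:
k:     0  1  2  3  4  5  6  7  8  9 10 11 12 13 14 15 16 17 18
g(k):  0  0  0  0  1  1  1  1  2  0  0  0  0  1  1  1  1  2  0
So g(18) = 0.

0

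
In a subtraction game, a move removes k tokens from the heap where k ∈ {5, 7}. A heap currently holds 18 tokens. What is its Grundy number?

1

Grundy values for subtraction set {5, 7}:
k:     0  1  2  3  4  5  6  7  8  9 10 11 12 13 14 15 16 17 18
g(k):  0  0  0  0  0  1  1  1  1  1  2  2  0  0  0  0  0  1  1
So g(18) = 1.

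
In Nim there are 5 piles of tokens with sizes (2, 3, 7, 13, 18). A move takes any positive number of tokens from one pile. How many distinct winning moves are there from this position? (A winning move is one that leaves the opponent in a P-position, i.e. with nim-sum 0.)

Bitwise XOR of the heap sizes:
  00010  (2)
  00011  (3)
  00111  (7)
  01101  (13)
  10010  (18)
  -----
  11001  (25)
The overall nim-sum is X = 25. A pile of size p has a winning move iff p XOR X < p (reduce it to p XOR X).
  2: 2 XOR 25 = 27 ≥ 2 — no move.
  3: 3 XOR 25 = 26 ≥ 3 — no move.
  7: 7 XOR 25 = 30 ≥ 7 — no move.
  13: 13 XOR 25 = 20 ≥ 13 — no move.
  18: 18 XOR 25 = 11 < 18 — winning move (to 11).
That gives 1 winning move.

1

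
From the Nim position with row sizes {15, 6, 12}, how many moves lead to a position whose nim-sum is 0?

Compute the nim-sum pairwise:
15 XOR 6 = 9
9 XOR 12 = 5
The overall nim-sum is X = 5. A row of size p has a winning move iff p XOR X < p (reduce it to p XOR X).
  15: 15 XOR 5 = 10 < 15 — winning move (to 10).
  6: 6 XOR 5 = 3 < 6 — winning move (to 3).
  12: 12 XOR 5 = 9 < 12 — winning move (to 9).
That gives 3 winning moves.

3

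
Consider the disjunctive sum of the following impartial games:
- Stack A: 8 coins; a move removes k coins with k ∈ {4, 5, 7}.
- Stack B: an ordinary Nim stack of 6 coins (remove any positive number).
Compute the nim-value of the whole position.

Grundy values for stack A (subtraction set {4, 5, 7}):
g(0) = mex{} = 0
g(1) = mex{} = 0
g(2) = mex{} = 0
g(3) = mex{} = 0
g(4) = mex{0} = 1
g(5) = mex{0} = 1
g(6) = mex{0} = 1
g(7) = mex{0} = 1
g(8) = mex{0,1} = 2
So g(8) = 2.
Stack B is a plain Nim stack of size 6, so its Grundy value is 6.
The value of a disjunctive sum is the nim-sum of the parts.
Combined value = 2 ⊕ 6 = 4.

4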